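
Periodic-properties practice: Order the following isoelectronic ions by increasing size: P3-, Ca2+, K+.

All of these have 18 electrons, so size is governed by nuclear charge alone: the more protons, the stronger the pull on the same electron cloud, and the smaller the ion.
Nuclear charges: Ca2+ (Z=20), K+ (Z=19), P3- (Z=15).
Smallest to largest: Ca2+ < K+ < P3-.

Ca2+ < K+ < P3-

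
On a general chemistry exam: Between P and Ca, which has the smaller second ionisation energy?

Ca

IE_2 is the cost of taking one more electron from the +1 cation: P⁺ still has 4 valence electrons; Ca⁺ still has 1 valence electron.
All are still removing valence electrons, so compare the +1 ions as you would atoms: IE_2 generally rises across a period (higher Z_eff) and falls down a group (larger shell), subject to the usual subshell exceptions.
Valence configurations: P⁺ [Ne]3s²3p², Ca⁺ [Ar]4s¹.
The numbers (kJ/mol): P 1907, Ca 1145.
So the second ionization energies run Ca < P.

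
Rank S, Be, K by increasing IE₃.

S, K, Be

After 2 electrons have been removed, what remains? S²⁺ still has 4 valence electrons; Be²⁺ is the bare [He] core; K²⁺ is already 1 electron into the core.
Core electrons are held far more tightly than valence electrons, so K and Be top the IE_3 order.
The numbers (kJ/mol): S 3357, Be 14849, K 4420.
Overall IE_3 order: S < K < Be.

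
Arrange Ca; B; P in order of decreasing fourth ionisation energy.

After 3 electrons have been removed, what remains? Ca³⁺ is already 1 electron into the core; B³⁺ is the bare [He] core; P³⁺ still has 2 valence electrons.
Core electrons are held far more tightly than valence electrons, so Ca and B top the IE_4 order.
Approximate IE_4 values (kJ/mol): Ca 6491, B 25026, P 4964.
So the fourth ionization energies run P < Ca < B.

B, Ca, P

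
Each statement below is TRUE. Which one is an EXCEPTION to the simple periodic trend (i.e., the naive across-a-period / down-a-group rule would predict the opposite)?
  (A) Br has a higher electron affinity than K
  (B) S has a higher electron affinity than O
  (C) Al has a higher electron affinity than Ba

(B)

The general trend: electron affinity increases across a period and decreases down a group.
(A) Br (period 4, group 17) vs K (period 4, group 1): the stated order agrees with the simple trend.
(B) S (period 3, group 16) vs O (period 2, group 16): the stated order contradicts the simple trend.
(C) Al (period 3, group 13) vs Ba (period 6, group 2): the stated order agrees with the simple trend.
The exception is (B): the compact 2p subshell of O repels the added electron more than S's larger 3p does.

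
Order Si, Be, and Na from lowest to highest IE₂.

Si < Be < Na

The second ionization energy removes an electron from the +1 ion. For each element: Si⁺ still has 3 valence electrons; Be⁺ still has 1 valence electron; Na⁺ is the bare [Ne] core.
Core electrons are held far more tightly than valence electrons, so Na tops the IE_2 order.
Valence configurations: Si⁺ [Ne]3s²3p¹, Be⁺ [He]2s¹.
The numbers (kJ/mol): Si 1577, Be 1757, Na 4562.
Putting it together, IE_2: Si < Be < Na.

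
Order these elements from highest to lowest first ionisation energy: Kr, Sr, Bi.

Kr is in period 4, group 18; Sr is in period 5, group 2; Bi is in period 6, group 15.
Removing the outermost electron gets harder across a period and easier down a group.
Here both period and group differ, so the two effects have to be weighed against each other.
Bi > Sr: period and group pull opposite ways; the across-period shift dominates (703 vs 550 kJ/mol).
Kr > Bi: relative to Bi, both the across-period and down-group shifts push Kr's first ionization energy up.
Approximate values (kJ/mol): Kr 1351, Sr 550, Bi 703.
So from highest to lowest: Kr > Bi > Sr.

Kr > Bi > Sr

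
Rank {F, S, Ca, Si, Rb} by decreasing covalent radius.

Rb, Ca, Si, S, F

F is in period 2, group 17; Si is in period 3, group 14; S is in period 3, group 16; Ca is in period 4, group 2; Rb is in period 5, group 1.
Atomic radius shrinks across a period as nuclear charge pulls the same shell inward, and grows down a group as new shells are added.
Neither a single period nor a single group — weigh both effects.
S > F: both effects reinforce here, so S is clearly the larger of the two.
Si > S: both are in period 3; the period trend gives Si the larger value.
Ca > Si: relative to Si, both the across-period and down-group shifts push Ca's atomic radius up.
Rb > Ca: relative to Ca, both the across-period and down-group shifts push Rb's atomic radius up.
For reference (pm): F 64, Si 116, S 103, Ca 171, Rb 210.
So from largest to smallest: Rb > Ca > Si > S > F.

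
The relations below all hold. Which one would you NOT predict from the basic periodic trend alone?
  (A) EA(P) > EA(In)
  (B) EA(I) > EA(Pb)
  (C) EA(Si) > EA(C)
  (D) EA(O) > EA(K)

The general trend: electron affinity increases across a period and decreases down a group.
(A) P (period 3, group 15) vs In (period 5, group 13): the stated order agrees with the simple trend.
(B) I (period 5, group 17) vs Pb (period 6, group 14): the stated order agrees with the simple trend.
(C) Si (period 3, group 14) vs C (period 2, group 14): the stated order contradicts the simple trend.
(D) O (period 2, group 16) vs K (period 4, group 1): the stated order agrees with the simple trend.
The exception is (C): Si's larger, more diffuse 3p orbitals accept an added electron slightly more readily than C's compact 2p.

(C)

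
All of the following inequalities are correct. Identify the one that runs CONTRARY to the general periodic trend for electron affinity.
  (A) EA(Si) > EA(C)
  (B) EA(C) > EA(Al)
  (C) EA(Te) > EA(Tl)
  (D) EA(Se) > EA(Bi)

The general trend: electron affinity increases across a period and decreases down a group.
(A) Si (period 3, group 14) vs C (period 2, group 14): the stated order contradicts the simple trend.
(B) C (period 2, group 14) vs Al (period 3, group 13): the stated order agrees with the simple trend.
(C) Te (period 5, group 16) vs Tl (period 6, group 13): the stated order agrees with the simple trend.
(D) Se (period 4, group 16) vs Bi (period 6, group 15): the stated order agrees with the simple trend.
The exception is (A): Si's larger, more diffuse 3p orbitals accept an added electron slightly more readily than C's compact 2p.

(A)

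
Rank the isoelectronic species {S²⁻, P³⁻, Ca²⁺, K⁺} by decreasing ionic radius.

All of these have 18 electrons, so size is governed by nuclear charge alone: the more protons, the stronger the pull on the same electron cloud, and the smaller the ion.
Nuclear charges: Ca²⁺ (Z=20), K⁺ (Z=19), S²⁻ (Z=16), P³⁻ (Z=15).
Largest to smallest: P³⁻ > S²⁻ > K⁺ > Ca²⁺.

P³⁻ > S²⁻ > K⁺ > Ca²⁺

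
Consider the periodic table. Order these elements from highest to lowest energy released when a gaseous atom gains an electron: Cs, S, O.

Adding an electron releases more energy for atoms nearer the top right (short of the noble gases).
These span different periods and groups, so the two trends combine.
O > Cs: relative to Cs, both the across-period and down-group shifts push O's electron affinity up.
S > O: this pair runs against the simple trend — see the exception note.
Note the exception: S has a higher electron affinity than O, contrary to the simple trend — the compact 2p subshell of O repels the added electron more than S's larger 3p does.
For reference (kJ/mol): O 141, S 200, Cs 46.
So from highest to lowest: S > O > Cs.

S > O > Cs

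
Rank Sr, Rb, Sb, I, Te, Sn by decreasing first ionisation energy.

I > Te > Sb > Sn > Sr > Rb

Rb is in period 5, group 1; Sr is in period 5, group 2; Sn is in period 5, group 14; Sb is in period 5, group 15; Te is in period 5, group 16; I is in period 5, group 17.
Across a period the outer electron is held more tightly (higher IE₁); down a group it sits in a higher shell, more shielded, and comes off more easily.
All lie in period 5, so first ionization energy increases left to right.
So from highest to lowest: I > Te > Sb > Sn > Sr > Rb.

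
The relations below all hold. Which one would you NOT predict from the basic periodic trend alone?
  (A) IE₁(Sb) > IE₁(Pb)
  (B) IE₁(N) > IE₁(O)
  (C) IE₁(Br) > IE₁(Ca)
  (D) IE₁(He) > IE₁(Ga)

(B)

The general trend: first ionization energy increases across a period and decreases down a group.
(A) Sb (period 5, group 15) vs Pb (period 6, group 14): the stated order agrees with the simple trend.
(B) N (period 2, group 15) vs O (period 2, group 16): the stated order contradicts the simple trend.
(C) Br (period 4, group 17) vs Ca (period 4, group 2): the stated order agrees with the simple trend.
(D) He (period 1, group 18) vs Ga (period 4, group 13): the stated order agrees with the simple trend.
The exception is (B): pairing an electron in O's 2p⁴ costs repulsion energy, so O ionizes more easily than half-filled N (2p³).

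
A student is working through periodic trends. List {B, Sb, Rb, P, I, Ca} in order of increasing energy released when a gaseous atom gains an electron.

B is in period 2, group 13; P is in period 3, group 15; Ca is in period 4, group 2; Rb is in period 5, group 1; Sb is in period 5, group 15; I is in period 5, group 17.
EA tends to increase across a period and decrease down a group, though the pattern is less regular than for IE or radius.
These span different periods and groups, so the two trends combine.
B > Ca: relative to Ca, both the across-period and down-group shifts push B's electron affinity up.
Rb > B: this pair runs against the simple trend — see the exception note.
P > Rb: both effects reinforce here, so P is clearly the higher of the two.
Sb > P: this pair runs against the simple trend — see the exception note.
I > Sb: both are in period 5; the period trend gives I the larger value.
Note the exception: Rb has a higher electron affinity than B, contrary to the simple trend — B's ns²np¹ configuration gives only a small electron affinity — the sparsely filled np subshell binds an added electron weakly.
Note the exception: Sb has a higher electron affinity than P, contrary to the simple trend — both are half-filled np³, but the pairing/repulsion penalty for the added electron shrinks as the p orbitals become larger and more diffuse down the group, and for Sb that outweighs the weaker nuclear attraction.
Note the exception: Rb has a higher electron affinity than Ca, contrary to the simple trend — adding an electron to Ca (ns²) has to open a new, higher-energy np subshell, which is unfavourable.
Approximate values (kJ/mol): B 27, P 72, Ca 2, Rb 47, Sb 103, I 295.
So from lowest to highest: Ca < B < Rb < P < Sb < I.

Ca < B < Rb < P < Sb < I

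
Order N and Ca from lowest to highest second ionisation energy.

Ca, N

IE_2 is the cost of taking one more electron from the +1 cation: N⁺ still has 4 valence electrons; Ca⁺ still has 1 valence electron.
All are still removing valence electrons, so compare the +1 ions as you would atoms: IE_2 generally rises across a period (higher Z_eff) and falls down a group (larger shell), subject to the usual subshell exceptions.
Valence configurations: N⁺ [He]2s²2p², Ca⁺ [Ar]4s¹.
Tabulated IE_2 (kJ/mol): N 2856, Ca 1145.
Putting it together, IE_2: Ca < N.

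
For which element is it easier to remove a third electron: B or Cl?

IE_3 is the cost of taking one more electron from the +2 cation: B²⁺ still has 1 valence electron; Cl²⁺ still has 5 valence electrons.
All are still removing valence electrons, so compare the +2 ions as you would atoms: IE_3 generally rises across a period (higher Z_eff) and falls down a group (larger shell), subject to the usual subshell exceptions.
Valence configurations: B²⁺ [He]2s¹, Cl²⁺ [Ne]3s²3p³.
Approximate IE_3 values (kJ/mol): B 3660, Cl 3822.
Putting it together, IE_3: B < Cl.

B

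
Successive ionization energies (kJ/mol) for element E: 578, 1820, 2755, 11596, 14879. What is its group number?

Group 13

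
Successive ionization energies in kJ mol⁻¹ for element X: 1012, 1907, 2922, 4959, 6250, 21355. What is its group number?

Group 15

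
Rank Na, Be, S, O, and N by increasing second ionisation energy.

After 1 electron has been removed, what remains? Na⁺ is the bare [Ne] core; Be⁺ still has 1 valence electron; S⁺ still has 5 valence electrons; O⁺ still has 5 valence electrons; N⁺ still has 4 valence electrons.
Core electrons are held far more tightly than valence electrons, so Na tops the IE_2 order.
Valence configurations: Be⁺ [He]2s¹, S⁺ [Ne]3s²3p³, O⁺ [He]2s²2p³, N⁺ [He]2s²2p².
Approximate IE_2 values (kJ/mol): Na 4562, Be 1757, S 2252, O 3388, N 2856.
So the second ionization energies run Be < S < N < O < Na.

Be < S < N < O < Na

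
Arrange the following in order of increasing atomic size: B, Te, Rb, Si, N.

N < B < Si < Te < Rb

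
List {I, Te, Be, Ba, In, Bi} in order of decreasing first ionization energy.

Removing the outermost electron gets harder across a period and easier down a group.
Neither a single period nor a single group — weigh both effects.
In > Ba: both effects reinforce here, so In is clearly the higher of the two.
Bi > In: the two effects oppose for this pair; the across-period effect wins (703 vs 558 kJ/mol).
Te > Bi: both effects reinforce here, so Te is clearly the higher of the two.
Be > Te: period and group pull opposite ways; the down-group shift dominates (900 vs 869 kJ/mol).
I > Be: the two effects oppose for this pair; the across-period effect wins (1008 vs 900 kJ/mol).
Tabulated first ionization energy (kJ/mol): Be 900, In 558, Te 869, I 1008, Ba 503, Bi 703.
So from highest to lowest: I > Be > Te > Bi > In > Ba.

I, Be, Te, Bi, In, Ba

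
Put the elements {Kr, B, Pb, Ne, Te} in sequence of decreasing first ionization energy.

Ne > Kr > Te > B > Pb

IE₁ increases left→right with effective nuclear charge and decreases top→bottom as the valence shell moves farther out.
These span different periods and groups, so the two trends combine.
B > Pb: the two effects oppose for this pair; the down-group effect wins (801 vs 716 kJ/mol).
Te > B: period and group pull opposite ways; the across-period shift dominates (869 vs 801 kJ/mol).
Kr > Te: relative to Te, both the across-period and down-group shifts push Kr's first ionization energy up.
Ne > Kr: they share group 18; the group trend gives Ne the larger value.
For reference (kJ/mol): B 801, Ne 2081, Kr 1351, Te 869, Pb 716.
So from highest to lowest: Ne > Kr > Te > B > Pb.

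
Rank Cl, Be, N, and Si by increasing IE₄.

After 3 electrons have been removed, what remains? Cl³⁺ still has 4 valence electrons; Be³⁺ is already 1 electron into the core; N³⁺ still has 2 valence electrons; Si³⁺ still has 1 valence electron.
Core electrons are held far more tightly than valence electrons, so Be tops the IE_4 order.
Valence configurations: Cl³⁺ [Ne]3s²3p², N³⁺ [He]2s², Si³⁺ [Ne]3s¹.
The numbers (kJ/mol): Cl 5159, Be 21007, N 7475, Si 4356.
Putting it together, IE_4: Si < Cl < N < Be.

Si < Cl < N < Be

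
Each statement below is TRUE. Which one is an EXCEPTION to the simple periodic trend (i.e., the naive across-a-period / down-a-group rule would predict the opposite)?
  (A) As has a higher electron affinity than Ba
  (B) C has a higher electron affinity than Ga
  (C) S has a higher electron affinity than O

(C)

The general trend: electron affinity increases across a period and decreases down a group.
(A) As (period 4, group 15) vs Ba (period 6, group 2): the stated order agrees with the simple trend.
(B) C (period 2, group 14) vs Ga (period 4, group 13): the stated order agrees with the simple trend.
(C) S (period 3, group 16) vs O (period 2, group 16): the stated order contradicts the simple trend.
The exception is (C): the compact 2p subshell of O repels the added electron more than S's larger 3p does.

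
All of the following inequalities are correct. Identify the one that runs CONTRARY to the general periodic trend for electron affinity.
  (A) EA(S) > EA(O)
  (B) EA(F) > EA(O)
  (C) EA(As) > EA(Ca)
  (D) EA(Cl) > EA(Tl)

(A)

The general trend: electron affinity increases across a period and decreases down a group.
(A) S (period 3, group 16) vs O (period 2, group 16): the stated order contradicts the simple trend.
(B) F (period 2, group 17) vs O (period 2, group 16): the stated order agrees with the simple trend.
(C) As (period 4, group 15) vs Ca (period 4, group 2): the stated order agrees with the simple trend.
(D) Cl (period 3, group 17) vs Tl (period 6, group 13): the stated order agrees with the simple trend.
The exception is (A): the compact 2p subshell of O repels the added electron more than S's larger 3p does.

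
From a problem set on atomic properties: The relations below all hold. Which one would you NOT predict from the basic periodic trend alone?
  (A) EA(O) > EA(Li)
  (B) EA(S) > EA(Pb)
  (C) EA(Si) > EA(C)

The general trend: electron affinity increases across a period and decreases down a group.
(A) O (period 2, group 16) vs Li (period 2, group 1): the stated order agrees with the simple trend.
(B) S (period 3, group 16) vs Pb (period 6, group 14): the stated order agrees with the simple trend.
(C) Si (period 3, group 14) vs C (period 2, group 14): the stated order contradicts the simple trend.
The exception is (C): Si's larger, more diffuse 3p orbitals accept an added electron slightly more readily than C's compact 2p.

(C)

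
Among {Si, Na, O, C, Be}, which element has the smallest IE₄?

Consider each +3 ion: Si³⁺ still has 1 valence electron; Na³⁺ is already 2 electrons into the core; O³⁺ still has 3 valence electrons; C³⁺ still has 1 valence electron; Be³⁺ is already 1 electron into the core.
Pulling an electron out of a noble-gas core costs far more than removing a remaining valence electron, so Na and Be sit at the high end of IE_4.
Valence configurations: Si³⁺ [Ne]3s¹, O³⁺ [He]2s²2p¹, C³⁺ [He]2s¹.
Approximate IE_4 values (kJ/mol): Si 4356, Na 9543, O 7469, C 6223, Be 21007.
Putting it together, IE_4: Si < C < O < Na < Be.

Si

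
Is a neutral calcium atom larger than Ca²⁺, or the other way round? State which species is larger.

Ca

Forming Ca²⁺ removes 2 electrons from Ca. Fewer electrons for the same nuclear charge means less shielding and a higher Z_eff on the remaining electrons, and for main-group metals the entire outer shell is lost.
A cation is smaller than its parent atom: Ca²⁺ < Ca.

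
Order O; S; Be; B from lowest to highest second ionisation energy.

Be < S < B < O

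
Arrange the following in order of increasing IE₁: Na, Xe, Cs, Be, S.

Cs < Na < Be < S < Xe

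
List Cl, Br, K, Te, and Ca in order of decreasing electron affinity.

Cl, Br, Te, K, Ca

Cl is in period 3, group 17; K is in period 4, group 1; Ca is in period 4, group 2; Br is in period 4, group 17; Te is in period 5, group 16.
Electron affinity generally becomes more exothermic across a period toward the halogens and less exothermic down a group.
Neither a single period nor a single group — weigh both effects.
K > Ca: this pair runs against the simple trend — see the exception note.
Te > K: period and group pull opposite ways; the across-period shift dominates (190 vs 48 kJ/mol).
Br > Te: relative to Te, both the across-period and down-group shifts push Br's electron affinity up.
Cl > Br: Cl sits above Br in group 17, so the down-group effect alone puts Cl higher.
Note the exception: K has a higher electron affinity than Ca, contrary to the simple trend — adding an electron to Ca (ns²) has to open a new, higher-energy np subshell, which is unfavourable.
For reference (kJ/mol): Cl 349, K 48, Ca 2, Br 325, Te 190.
So from highest to lowest: Cl > Br > Te > K > Ca.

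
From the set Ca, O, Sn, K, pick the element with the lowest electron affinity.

Ca

O is in period 2, group 16; K is in period 4, group 1; Ca is in period 4, group 2; Sn is in period 5, group 14.
Electron affinity generally becomes more exothermic across a period toward the halogens and less exothermic down a group.
Neither a single period nor a single group — weigh both effects.
K > Ca: this pair runs against the simple trend — see the exception note.
Sn > K: the two effects oppose for this pair; the across-period effect wins (107 vs 48 kJ/mol).
O > Sn: both effects reinforce here, so O is clearly the higher of the two.
Note the exception: K has a higher electron affinity than Ca, contrary to the simple trend — adding an electron to Ca (ns²) has to open a new, higher-energy np subshell, which is unfavourable.
Tabulated electron affinity (kJ/mol): O 141, K 48, Ca 2, Sn 107.
The lowest electron affinity among these belongs to Ca.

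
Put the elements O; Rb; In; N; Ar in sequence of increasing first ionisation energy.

IE₁ increases left→right with effective nuclear charge and decreases top→bottom as the valence shell moves farther out.
These span different periods and groups, so the two trends combine.
In > Rb: In lies to the right of Rb in period 5, so the across-period effect alone puts In higher.
O > In: both effects reinforce here, so O is clearly the higher of the two.
N > O: this pair runs against the simple trend — see the exception note.
Ar > N: period and group pull opposite ways; the across-period shift dominates (1521 vs 1402 kJ/mol).
Note the exception: N has a higher first ionization energy than O, contrary to the simple trend — pairing an electron in O's 2p⁴ costs repulsion energy, so O ionizes more easily than half-filled N (2p³).
Approximate values (kJ/mol): N 1402, O 1314, Ar 1521, Rb 403, In 558.
So from lowest to highest: Rb < In < O < N < Ar.

Rb, In, O, N, Ar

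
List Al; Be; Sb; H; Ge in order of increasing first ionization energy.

Al < Ge < Sb < Be < H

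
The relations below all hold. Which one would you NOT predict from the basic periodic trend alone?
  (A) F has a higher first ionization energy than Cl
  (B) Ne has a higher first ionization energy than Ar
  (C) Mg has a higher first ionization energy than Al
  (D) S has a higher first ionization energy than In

The general trend: first ionization energy increases across a period and decreases down a group.
(A) F (period 2, group 17) vs Cl (period 3, group 17): the stated order agrees with the simple trend.
(B) Ne (period 2, group 18) vs Ar (period 3, group 18): the stated order agrees with the simple trend.
(C) Mg (period 3, group 2) vs Al (period 3, group 13): the stated order contradicts the simple trend.
(D) S (period 3, group 16) vs In (period 5, group 13): the stated order agrees with the simple trend.
The exception is (C): Al's single 3p electron is easier to remove than one from Mg's filled 3s².

(C)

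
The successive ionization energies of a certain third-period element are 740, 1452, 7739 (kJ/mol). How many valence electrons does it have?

Look for the largest jump between consecutive ionization energies: IE3/IE2 ≈ 5.3, far larger than any earlier ratio.
That jump marks the point where a core electron is being removed. So the atom has 2 valence electrons.

2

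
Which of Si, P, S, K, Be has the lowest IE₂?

Consider each +1 ion: Si⁺ still has 3 valence electrons; P⁺ still has 4 valence electrons; S⁺ still has 5 valence electrons; K⁺ is the bare [Ar] core; Be⁺ still has 1 valence electron.
Pulling an electron out of a noble-gas core costs far more than removing a remaining valence electron, so K sits at the high end of IE_2.
Valence configurations: Si⁺ [Ne]3s²3p¹, P⁺ [Ne]3s²3p², S⁺ [Ne]3s²3p³, Be⁺ [He]2s¹.
The numbers (kJ/mol): Si 1577, P 1907, S 2252, K 3052, Be 1757.
So the second ionization energies run Si < Be < P < S < K.

Si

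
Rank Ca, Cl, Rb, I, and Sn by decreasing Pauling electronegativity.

Smaller atoms with higher effective nuclear charge are more electronegative.
These span different periods and groups, so the two trends combine.
Ca > Rb: relative to Rb, both the across-period and down-group shifts push Ca's electronegativity up.
Sn > Ca: period and group pull opposite ways; the across-period shift dominates (1.96 vs 1.00).
I > Sn: both are in period 5; the period trend gives I the larger value.
Cl > I: Cl sits above I in group 17, so the down-group effect alone puts Cl higher.
For reference (Pauling): Cl 3.16, Ca 1.00, Rb 0.82, Sn 1.96, I 2.66.
So from highest to lowest: Cl > I > Sn > Ca > Rb.

Cl, I, Sn, Ca, Rb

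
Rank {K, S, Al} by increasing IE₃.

Consider each +2 ion: K²⁺ is already 1 electron into the core; S²⁺ still has 4 valence electrons; Al²⁺ still has 1 valence electron.
Breaking into a closed-shell core is much more expensive than removing a leftover valence electron — K has the largest IE_3 here.
Valence configurations: S²⁺ [Ne]3s²3p², Al²⁺ [Ne]3s¹.
Tabulated IE_3 (kJ/mol): K 4420, S 3357, Al 2745.
Overall IE_3 order: Al < S < K.

Al, S, K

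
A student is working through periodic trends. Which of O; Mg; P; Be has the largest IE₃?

IE_3 is the cost of taking one more electron from the +2 cation: O²⁺ still has 4 valence electrons; Mg²⁺ is the bare [Ne] core; P²⁺ still has 3 valence electrons; Be²⁺ is the bare [He] core.
Core electrons are held far more tightly than valence electrons, so Mg and Be top the IE_3 order.
Valence configurations: O²⁺ [He]2s²2p², P²⁺ [Ne]3s²3p¹.
The numbers (kJ/mol): O 5300, Mg 7733, P 2914, Be 14849.
Overall IE_3 order: P < O < Mg < Be.

Be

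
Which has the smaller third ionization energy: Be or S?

S

The third ionization energy removes an electron from the +2 ion. For each element: Be²⁺ is the bare [He] core; S²⁺ still has 4 valence electrons.
Breaking into a closed-shell core is much more expensive than removing a leftover valence electron — Be has the largest IE_3 here.
The numbers (kJ/mol): Be 14849, S 3357.
Hence IE_3: S < Be.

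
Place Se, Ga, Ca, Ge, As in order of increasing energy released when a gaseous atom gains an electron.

Ca < Ga < As < Ge < Se

Ca is in period 4, group 2; Ga is in period 4, group 13; Ge is in period 4, group 14; As is in period 4, group 15; Se is in period 4, group 16.
Electron affinity generally becomes more exothermic across a period toward the halogens and less exothermic down a group.
All lie in period 4; the across-period trend (electron affinity increases left to right) applies, with the exception below.
Note the exception: Ge has a higher electron affinity than As, contrary to the simple trend — adding an electron to As's half-filled 4p³ is unfavourable, so Ge (4p²) has the more exothermic EA.
Tabulated electron affinity (kJ/mol): Ca 2, Ga 29, Ge 119, As 78, Se 195.
So from lowest to highest: Ca < Ga < As < Ge < Se.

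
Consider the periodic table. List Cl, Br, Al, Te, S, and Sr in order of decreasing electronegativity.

Cl > Br > S > Te > Al > Sr

Al is in period 3, group 13; S is in period 3, group 16; Cl is in period 3, group 17; Br is in period 4, group 17; Sr is in period 5, group 2; Te is in period 5, group 16.
Atoms toward the upper right of the periodic table pull bonding electrons most strongly.
These span different periods and groups, so the two trends combine.
Al > Sr: relative to Sr, both the across-period and down-group shifts push Al's electronegativity up.
Te > Al: the two effects oppose for this pair; the across-period effect wins (2.10 vs 1.61).
S > Te: they share group 16; the group trend gives S the larger value.
Br > S: period and group pull opposite ways; the across-period shift dominates (2.96 vs 2.58).
Cl > Br: Cl sits above Br in group 17, so the down-group effect alone puts Cl higher.
Tabulated electronegativity (Pauling): Al 1.61, S 2.58, Cl 3.16, Br 2.96, Sr 0.95, Te 2.10.
So from highest to lowest: Cl > Br > S > Te > Al > Sr.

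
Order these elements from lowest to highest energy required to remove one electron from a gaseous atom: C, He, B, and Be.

B < Be < C < He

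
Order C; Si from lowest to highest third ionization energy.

IE_3 is the cost of taking one more electron from the +2 cation: C²⁺ still has 2 valence electrons; Si²⁺ still has 2 valence electrons.
All are still removing valence electrons, so compare the +2 ions as you would atoms: IE_3 generally rises across a period (higher Z_eff) and falls down a group (larger shell), subject to the usual subshell exceptions.
Valence configurations: C²⁺ [He]2s², Si²⁺ [Ne]3s².
The numbers (kJ/mol): C 4620, Si 3232.
Putting it together, IE_3: Si < C.

Si < C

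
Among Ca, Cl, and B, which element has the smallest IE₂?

Ca

The second ionization energy removes an electron from the +1 ion. For each element: Ca⁺ still has 1 valence electron; Cl⁺ still has 6 valence electrons; B⁺ still has 2 valence electrons.
All are still removing valence electrons, so compare the +1 ions as you would atoms: IE_2 generally rises across a period (higher Z_eff) and falls down a group (larger shell), subject to the usual subshell exceptions.
Valence configurations: Ca⁺ [Ar]4s¹, Cl⁺ [Ne]3s²3p⁴, B⁺ [He]2s².
Approximate IE_2 values (kJ/mol): Ca 1145, Cl 2298, B 2427.
Putting it together, IE_2: Ca < Cl < B.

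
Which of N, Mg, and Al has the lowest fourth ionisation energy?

N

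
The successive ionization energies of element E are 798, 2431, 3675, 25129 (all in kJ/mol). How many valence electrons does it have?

Look for the largest jump between consecutive ionization energies: IE4/IE3 ≈ 6.8, far larger than any earlier ratio.
That jump marks the point where a core electron is being removed. So the atom has 3 valence electrons.

3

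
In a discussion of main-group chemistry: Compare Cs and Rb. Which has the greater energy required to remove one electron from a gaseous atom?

Rb

Across a period the outer electron is held more tightly (higher IE₁); down a group it sits in a higher shell, more shielded, and comes off more easily.
All are in group 1, so first ionization energy increases up the group.
So Rb has the greater energy required to remove one electron from a gaseous atom (Rb > Cs).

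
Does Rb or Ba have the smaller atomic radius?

Rb is in period 5, group 1; Ba is in period 6, group 2.
Radius decreases left→right (rising Z_eff, same n) and increases top→bottom (higher n).
A diagonal step moves right (one effect) and down (the opposite effect) at once.
Rb > Ba: the two effects oppose for this pair; the across-period effect wins (210 vs 196 pm).
Approximate values (pm): Rb 210, Ba 196.
So Ba has the smaller atomic radius (Ba < Rb).

Ba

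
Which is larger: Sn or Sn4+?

Forming Sn4+ removes 4 electrons from Sn. Fewer electrons for the same nuclear charge means less shielding and a higher Z_eff on the remaining electrons.
A cation is smaller than its parent atom: Sn4+ < Sn.

Sn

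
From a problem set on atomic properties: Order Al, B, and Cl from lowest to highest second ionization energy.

Al < Cl < B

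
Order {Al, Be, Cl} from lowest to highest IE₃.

The third ionization energy removes an electron from the +2 ion. For each element: Al²⁺ still has 1 valence electron; Be²⁺ is the bare [He] core; Cl²⁺ still has 5 valence electrons.
Core electrons are held far more tightly than valence electrons, so Be tops the IE_3 order.
Valence configurations: Al²⁺ [Ne]3s¹, Cl²⁺ [Ne]3s²3p³.
The numbers (kJ/mol): Al 2745, Be 14849, Cl 3822.
Overall IE_3 order: Al < Cl < Be.

Al, Cl, Be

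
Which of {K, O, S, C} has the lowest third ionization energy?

IE_3 is the cost of taking one more electron from the +2 cation: K²⁺ is already 1 electron into the core; O²⁺ still has 4 valence electrons; S²⁺ still has 4 valence electrons; C²⁺ still has 2 valence electrons.
Usually core removal costs more than valence removal, but here the competition is close: a tightly held n=2 valence electron can cost more to remove than an n=3 core electron, so the actual values have to decide it.
Valence configurations: O²⁺ [He]2s²2p², S²⁺ [Ne]3s²3p², C²⁺ [He]2s².
The numbers (kJ/mol): K 4420, O 5300, S 3357, C 4620.
Hence IE_3: S < K < C < O.

S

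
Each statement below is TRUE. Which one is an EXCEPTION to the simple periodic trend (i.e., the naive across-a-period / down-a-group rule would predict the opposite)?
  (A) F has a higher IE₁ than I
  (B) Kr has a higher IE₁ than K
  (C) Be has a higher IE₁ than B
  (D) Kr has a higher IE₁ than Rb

The general trend: IE₁ increases across a period and decreases down a group.
(A) F (period 2, group 17) vs I (period 5, group 17): the stated order agrees with the simple trend.
(B) Kr (period 4, group 18) vs K (period 4, group 1): the stated order agrees with the simple trend.
(C) Be (period 2, group 2) vs B (period 2, group 13): the stated order contradicts the simple trend.
(D) Kr (period 4, group 18) vs Rb (period 5, group 1): the stated order agrees with the simple trend.
The exception is (C): removing B's lone 2p electron is easier than breaking Be's filled 2s².

(C)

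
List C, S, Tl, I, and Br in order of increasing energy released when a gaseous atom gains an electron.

C is in period 2, group 14; S is in period 3, group 16; Br is in period 4, group 17; I is in period 5, group 17; Tl is in period 6, group 13.
Atoms with high Z_eff and room in the valence shell (especially the halogens) have the most exothermic electron affinities.
Neither a single period nor a single group — weigh both effects.
C > Tl: both effects reinforce here, so C is clearly the higher of the two.
S > C: the two effects oppose for this pair; the across-period effect wins (200 vs 122 kJ/mol).
I > S: period and group pull opposite ways; the across-period shift dominates (295 vs 200 kJ/mol).
Br > I: Br sits above I in group 17, so the down-group effect alone puts Br higher.
For reference (kJ/mol): C 122, S 200, Br 325, I 295, Tl 19.
So from lowest to highest: Tl < C < S < I < Br.

Tl, C, S, I, Br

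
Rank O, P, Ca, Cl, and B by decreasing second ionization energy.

O, B, Cl, P, Ca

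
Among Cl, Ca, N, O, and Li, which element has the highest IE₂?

Consider each +1 ion: Cl⁺ still has 6 valence electrons; Ca⁺ still has 1 valence electron; N⁺ still has 4 valence electrons; O⁺ still has 5 valence electrons; Li⁺ is the bare [He] core.
Core electrons are held far more tightly than valence electrons, so Li tops the IE_2 order.
Valence configurations: Cl⁺ [Ne]3s²3p⁴, Ca⁺ [Ar]4s¹, N⁺ [He]2s²2p², O⁺ [He]2s²2p³.
Tabulated IE_2 (kJ/mol): Cl 2298, Ca 1145, N 2856, O 3388, Li 7298.
Putting it together, IE_2: Ca < Cl < N < O < Li.

Li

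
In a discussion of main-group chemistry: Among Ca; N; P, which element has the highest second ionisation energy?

After 1 electron has been removed, what remains? Ca⁺ still has 1 valence electron; N⁺ still has 4 valence electrons; P⁺ still has 4 valence electrons.
All are still removing valence electrons, so compare the +1 ions as you would atoms: IE_2 generally rises across a period (higher Z_eff) and falls down a group (larger shell), subject to the usual subshell exceptions.
Valence configurations: Ca⁺ [Ar]4s¹, N⁺ [He]2s²2p², P⁺ [Ne]3s²3p².
Tabulated IE_2 (kJ/mol): Ca 1145, N 2856, P 1907.
Putting it together, IE_2: Ca < P < N.

N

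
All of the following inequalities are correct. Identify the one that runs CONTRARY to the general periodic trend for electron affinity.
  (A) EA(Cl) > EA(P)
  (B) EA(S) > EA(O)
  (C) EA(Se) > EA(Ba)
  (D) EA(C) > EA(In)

The general trend: electron affinity increases across a period and decreases down a group.
(A) Cl (period 3, group 17) vs P (period 3, group 15): the stated order agrees with the simple trend.
(B) S (period 3, group 16) vs O (period 2, group 16): the stated order contradicts the simple trend.
(C) Se (period 4, group 16) vs Ba (period 6, group 2): the stated order agrees with the simple trend.
(D) C (period 2, group 14) vs In (period 5, group 13): the stated order agrees with the simple trend.
The exception is (B): the compact 2p subshell of O repels the added electron more than S's larger 3p does.

(B)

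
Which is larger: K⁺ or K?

Forming K⁺ removes 1 electron from K. Fewer electrons for the same nuclear charge means less shielding and a higher Z_eff on the remaining electrons, and for main-group metals the entire outer shell is lost.
A cation is smaller than its parent atom: K⁺ < K.

K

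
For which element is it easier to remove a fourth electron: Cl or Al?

Cl

IE_4 is the cost of taking one more electron from the +3 cation: Cl³⁺ still has 4 valence electrons; Al³⁺ is the bare [Ne] core.
Core electrons are held far more tightly than valence electrons, so Al tops the IE_4 order.
Tabulated IE_4 (kJ/mol): Cl 5159, Al 11577.
Overall IE_4 order: Cl < Al.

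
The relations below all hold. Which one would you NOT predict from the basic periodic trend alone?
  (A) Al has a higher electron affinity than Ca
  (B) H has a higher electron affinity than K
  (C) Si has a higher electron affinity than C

(C)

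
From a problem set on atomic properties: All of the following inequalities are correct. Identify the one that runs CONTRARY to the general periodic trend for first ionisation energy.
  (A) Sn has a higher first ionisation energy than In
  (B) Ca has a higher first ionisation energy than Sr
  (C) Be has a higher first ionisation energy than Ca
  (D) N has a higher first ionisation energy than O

(D)

The general trend: first ionisation energy increases across a period and decreases down a group.
(A) Sn (period 5, group 14) vs In (period 5, group 13): the stated order agrees with the simple trend.
(B) Ca (period 4, group 2) vs Sr (period 5, group 2): the stated order agrees with the simple trend.
(C) Be (period 2, group 2) vs Ca (period 4, group 2): the stated order agrees with the simple trend.
(D) N (period 2, group 15) vs O (period 2, group 16): the stated order contradicts the simple trend.
The exception is (D): pairing an electron in O's 2p⁴ costs repulsion energy, so O ionizes more easily than half-filled N (2p³).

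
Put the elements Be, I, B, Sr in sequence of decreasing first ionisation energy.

I > Be > B > Sr

Removing the outermost electron gets harder across a period and easier down a group.
Here both period and group differ, so the two effects have to be weighed against each other.
B > Sr: relative to Sr, both the across-period and down-group shifts push B's first ionization energy up.
Be > B: this pair runs against the simple trend — see the exception note.
I > Be: period and group pull opposite ways; the across-period shift dominates (1008 vs 900 kJ/mol).
Note the exception: Be has a higher first ionization energy than B, contrary to the simple trend — removing B's lone 2p electron is easier than breaking Be's filled 2s².
Approximate values (kJ/mol): Be 900, B 801, Sr 550, I 1008.
So from highest to lowest: I > Be > B > Sr.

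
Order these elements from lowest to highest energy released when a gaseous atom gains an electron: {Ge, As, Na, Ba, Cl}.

Na is in period 3, group 1; Cl is in period 3, group 17; Ge is in period 4, group 14; As is in period 4, group 15; Ba is in period 6, group 2.
Electron affinity generally becomes more exothermic across a period toward the halogens and less exothermic down a group.
These span different periods and groups, so the two trends combine.
Na > Ba: period and group pull opposite ways; the down-group shift dominates (53 vs 14 kJ/mol).
As > Na: the two effects oppose for this pair; the across-period effect wins (78 vs 53 kJ/mol).
Ge > As: this pair runs against the simple trend — see the exception note.
Cl > Ge: relative to Ge, both the across-period and down-group shifts push Cl's electron affinity up.
Note the exception: Ge has a higher electron affinity than As, contrary to the simple trend — adding an electron to As's half-filled 4p³ is unfavourable, so Ge (4p²) has the more exothermic EA.
For reference (kJ/mol): Na 53, Cl 349, Ge 119, As 78, Ba 14.
So from lowest to highest: Ba < Na < As < Ge < Cl.

Ba < Na < As < Ge < Cl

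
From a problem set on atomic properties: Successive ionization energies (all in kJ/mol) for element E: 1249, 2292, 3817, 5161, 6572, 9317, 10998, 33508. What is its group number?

Look for the largest jump between consecutive ionization energies: IE8/IE7 ≈ 3.0, far larger than any earlier ratio.
That jump marks the point where a core electron is being removed. So the atom has 7 valence electrons.
A main-group element with 7 valence electrons is in group 17.

Group 17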